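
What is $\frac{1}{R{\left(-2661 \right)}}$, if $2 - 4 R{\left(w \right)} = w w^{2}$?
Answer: $\frac{4}{18842330783} \approx 2.1229 \cdot 10^{-10}$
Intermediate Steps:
$R{\left(w \right)} = \frac{1}{2} - \frac{w^{3}}{4}$ ($R{\left(w \right)} = \frac{1}{2} - \frac{w w^{2}}{4} = \frac{1}{2} - \frac{w^{3}}{4}$)
$\frac{1}{R{\left(-2661 \right)}} = \frac{1}{\frac{1}{2} - \frac{\left(-2661\right)^{3}}{4}} = \frac{1}{\frac{1}{2} - - \frac{18842330781}{4}} = \frac{1}{\frac{1}{2} + \frac{18842330781}{4}} = \frac{1}{\frac{18842330783}{4}} = \frac{4}{18842330783}$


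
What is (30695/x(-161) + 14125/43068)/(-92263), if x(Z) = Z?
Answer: 188528305/91392406332 ≈ 0.0020628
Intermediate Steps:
(30695/x(-161) + 14125/43068)/(-92263) = (30695/(-161) + 14125/43068)/(-92263) = (30695*(-1/161) + 14125*(1/43068))*(-1/92263) = (-4385/23 + 14125/43068)*(-1/92263) = -188528305/990564*(-1/92263) = 188528305/91392406332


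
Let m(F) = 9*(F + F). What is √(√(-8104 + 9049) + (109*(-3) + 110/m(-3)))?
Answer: √(-26652 + 243*√105)/9 ≈ 17.271*I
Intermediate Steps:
m(F) = 18*F (m(F) = 9*(2*F) = 18*F)
√(√(-8104 + 9049) + (109*(-3) + 110/m(-3))) = √(√(-8104 + 9049) + (109*(-3) + 110/((18*(-3))))) = √(√945 + (-327 + 110/(-54))) = √(3*√105 + (-327 + 110*(-1/54))) = √(3*√105 + (-327 - 55/27)) = √(3*√105 - 8884/27) = √(-8884/27 + 3*√105)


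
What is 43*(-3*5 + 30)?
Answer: 645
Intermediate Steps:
43*(-3*5 + 30) = 43*(-15 + 30) = 43*15 = 645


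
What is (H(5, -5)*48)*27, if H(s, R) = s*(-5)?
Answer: -32400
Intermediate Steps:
H(s, R) = -5*s
(H(5, -5)*48)*27 = (-5*5*48)*27 = -25*48*27 = -1200*27 = -32400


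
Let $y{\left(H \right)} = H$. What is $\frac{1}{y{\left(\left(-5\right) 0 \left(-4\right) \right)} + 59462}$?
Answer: $\frac{1}{59462} \approx 1.6817 \cdot 10^{-5}$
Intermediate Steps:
$\frac{1}{y{\left(\left(-5\right) 0 \left(-4\right) \right)} + 59462} = \frac{1}{\left(-5\right) 0 \left(-4\right) + 59462} = \frac{1}{0 \left(-4\right) + 59462} = \frac{1}{0 + 59462} = \frac{1}{59462}$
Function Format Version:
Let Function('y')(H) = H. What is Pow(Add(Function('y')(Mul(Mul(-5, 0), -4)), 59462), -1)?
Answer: Rational(1, 59462) ≈ 1.6817e-5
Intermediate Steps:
Pow(Add(Function('y')(Mul(Mul(-5, 0), -4)), 59462), -1) = Pow(Add(Mul(Mul(-5, 0), -4), 59462), -1) = Pow(Add(Mul(0, -4), 59462), -1) = Pow(Add(0, 59462), -1) = Pow(59462, -1) = Rational(1, 59462)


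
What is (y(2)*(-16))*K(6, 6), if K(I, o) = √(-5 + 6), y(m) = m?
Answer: -32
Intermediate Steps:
K(I, o) = 1 (K(I, o) = √1 = 1)
(y(2)*(-16))*K(6, 6) = (2*(-16))*1 = -32*1 = -32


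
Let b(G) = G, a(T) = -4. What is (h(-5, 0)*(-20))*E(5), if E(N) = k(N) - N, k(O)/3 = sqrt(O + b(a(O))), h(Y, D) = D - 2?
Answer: -80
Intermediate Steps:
h(Y, D) = -2 + D
k(O) = 3*sqrt(-4 + O) (k(O) = 3*sqrt(O - 4) = 3*sqrt(-4 + O))
E(N) = -N + 3*sqrt(-4 + N) (E(N) = 3*sqrt(-4 + N) - N = -N + 3*sqrt(-4 + N))
(h(-5, 0)*(-20))*E(5) = ((-2 + 0)*(-20))*(-1*5 + 3*sqrt(-4 + 5)) = (-2*(-20))*(-5 + 3*sqrt(1)) = 40*(-5 + 3*1) = 40*(-5 + 3) = 40*(-2) = -80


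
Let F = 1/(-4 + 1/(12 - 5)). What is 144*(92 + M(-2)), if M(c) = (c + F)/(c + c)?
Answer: 39988/3 ≈ 13329.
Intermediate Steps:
F = -7/27 (F = 1/(-4 + 1/7) = 1/(-4 + ⅐) = 1/(-27/7) = -7/27 ≈ -0.25926)
M(c) = (-7/27 + c)/(2*c) (M(c) = (c - 7/27)/(c + c) = (-7/27 + c)/((2*c)) = (-7/27 + c)*(1/(2*c)) = (-7/27 + c)/(2*c))
144*(92 + M(-2)) = 144*(92 + (1/54)*(-7 + 27*(-2))/(-2)) = 144*(92 + (1/54)*(-½)*(-7 - 54)) = 144*(92 + (1/54)*(-½)*(-61)) = 144*(92 + 61/108) = 144*(9997/108) = 39988/3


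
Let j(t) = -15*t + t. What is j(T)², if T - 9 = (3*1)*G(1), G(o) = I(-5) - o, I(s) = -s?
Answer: 86436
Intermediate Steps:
G(o) = 5 - o (G(o) = -1*(-5) - o = 5 - o)
T = 21 (T = 9 + (3*1)*(5 - 1*1) = 9 + 3*(5 - 1) = 9 + 3*4 = 9 + 12 = 21)
j(t) = -14*t
j(T)² = (-14*21)² = (-294)² = 86436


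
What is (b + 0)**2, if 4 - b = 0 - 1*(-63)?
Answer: 3481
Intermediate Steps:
b = -59 (b = 4 - (0 - 1*(-63)) = 4 - (0 + 63) = 4 - 1*63 = 4 - 63 = -59)
(b + 0)**2 = (-59 + 0)**2 = (-59)**2 = 3481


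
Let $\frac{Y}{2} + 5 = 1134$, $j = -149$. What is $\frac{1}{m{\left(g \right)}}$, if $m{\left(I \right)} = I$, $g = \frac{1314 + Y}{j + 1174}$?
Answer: $\frac{1025}{3572} \approx 0.28695$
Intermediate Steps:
$Y = 2258$ ($Y = -10 + 2 \cdot 1134 = -10 + 2268 = 2258$)
$g = \frac{3572}{1025}$ ($g = \frac{1314 + 2258}{-149 + 1174} = \frac{3572}{1025} \approx 3.4849$)
$\frac{1}{m{\left(g \right)}} = \frac{1}{\frac{3572}{1025}} = \frac{1025}{3572}$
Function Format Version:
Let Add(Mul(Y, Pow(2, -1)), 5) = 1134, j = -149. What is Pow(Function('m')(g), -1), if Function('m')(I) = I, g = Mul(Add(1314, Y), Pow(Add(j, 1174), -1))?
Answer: Rational(1025, 3572) ≈ 0.28695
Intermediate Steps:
Y = 2258 (Y = Add(-10, Mul(2, 1134)) = Add(-10, 2268) = 2258)
g = Rational(3572, 1025) (g = Mul(Add(1314, 2258), Pow(Add(-149, 1174), -1)) = Mul(3572, Pow(1025, -1)) = Mul(3572, Rational(1, 1025)) = Rational(3572, 1025) ≈ 3.4849)
Pow(Function('m')(g), -1) = Pow(Rational(3572, 1025), -1) = Rational(1025, 3572)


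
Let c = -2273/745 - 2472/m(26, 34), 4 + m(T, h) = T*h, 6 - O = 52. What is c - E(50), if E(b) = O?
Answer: 657893/16390 ≈ 40.140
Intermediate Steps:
O = -46 (O = 6 - 1*52 = 6 - 52 = -46)
E(b) = -46
m(T, h) = -4 + T*h
c = -96047/16390 (c = -2273/745 - 2472/(-4 + 26*34) = -2273*1/745 - 2472/(-4 + 884) = -2273/745 - 2472/880 = -2273/745 - 2472*1/880 = -2273/745 - 309/110 = -96047/16390 ≈ -5.8601)
c - E(50) = -96047/16390 - 1*(-46) = -96047/16390 + 46 = 657893/16390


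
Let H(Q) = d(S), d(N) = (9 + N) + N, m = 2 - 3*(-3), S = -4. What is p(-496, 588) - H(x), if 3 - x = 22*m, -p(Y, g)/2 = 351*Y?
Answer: 348191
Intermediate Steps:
p(Y, g) = -702*Y
m = 11 (m = 2 + 9 = 11)
x = -239 (x = 3 - 22*11 = 3 - 1*242 = 3 - 242 = -239)
d(N) = 9 + 2*N
H(Q) = 1 (H(Q) = 9 + 2*(-4) = 9 - 8 = 1)
p(-496, 588) - H(x) = -702*(-496) - 1*1 = 348192 - 1 = 348191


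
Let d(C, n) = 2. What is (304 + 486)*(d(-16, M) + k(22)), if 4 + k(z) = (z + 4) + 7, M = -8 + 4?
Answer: 24490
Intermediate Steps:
M = -4
k(z) = 7 + z (k(z) = -4 + ((z + 4) + 7) = -4 + ((4 + z) + 7) = -4 + (11 + z) = 7 + z)
(304 + 486)*(d(-16, M) + k(22)) = (304 + 486)*(2 + (7 + 22)) = 790*(2 + 29) = 790*31 = 24490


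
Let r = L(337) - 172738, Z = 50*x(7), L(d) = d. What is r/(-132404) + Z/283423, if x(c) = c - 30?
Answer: 48710144023/37526338892 ≈ 1.2980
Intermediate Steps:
x(c) = -30 + c
Z = -1150 (Z = 50*(-30 + 7) = 50*(-23) = -1150)
r = -172401 (r = 337 - 172738 = -172401)
r/(-132404) + Z/283423 = -172401/(-132404) - 1150/283423 = -172401*(-1/132404) - 1150*1/283423 = 172401/132404 - 1150/283423 = 48710144023/37526338892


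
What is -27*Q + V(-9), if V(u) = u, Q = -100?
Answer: 2691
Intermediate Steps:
-27*Q + V(-9) = -27*(-100) - 9 = 2700 - 9 = 2691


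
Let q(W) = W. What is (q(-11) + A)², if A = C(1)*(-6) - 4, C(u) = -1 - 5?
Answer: 441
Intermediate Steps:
C(u) = -6
A = 32 (A = -6*(-6) - 4 = 36 - 4 = 32)
(q(-11) + A)² = (-11 + 32)² = 21² = 441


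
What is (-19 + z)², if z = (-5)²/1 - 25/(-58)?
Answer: 139129/3364 ≈ 41.358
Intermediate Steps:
z = 1475/58 (z = 25*1 - 25*(-1/58) = 25 + 25/58 = 1475/58 ≈ 25.431)
(-19 + z)² = (-19 + 1475/58)² = (373/58)² = 139129/3364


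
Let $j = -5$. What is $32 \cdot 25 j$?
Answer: $-4000$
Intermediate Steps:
$32 \cdot 25 j = 32 \cdot 25 \left(-5\right) = 800 \left(-5\right) = -4000$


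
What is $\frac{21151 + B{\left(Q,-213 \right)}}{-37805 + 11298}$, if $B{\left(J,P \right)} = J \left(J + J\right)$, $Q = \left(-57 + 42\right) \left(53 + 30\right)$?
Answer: $- \frac{3121201}{26507} \approx -117.75$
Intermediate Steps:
$Q = -1245$ ($Q = \left(-15\right) 83 = -1245$)
$B{\left(J,P \right)} = 2 J^{2}$ ($B{\left(J,P \right)} = J 2 J = 2 J^{2}$)
$\frac{21151 + B{\left(Q,-213 \right)}}{-37805 + 11298} = \frac{21151 + 2 \left(-1245\right)^{2}}{-37805 + 11298} = \frac{21151 + 2 \cdot 1550025}{-26507} = \left(21151 + 3100050\right) \left(- \frac{1}{26507}\right) = 3121201 \left(- \frac{1}{26507}\right) = - \frac{3121201}{26507}$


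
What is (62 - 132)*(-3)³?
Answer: 1890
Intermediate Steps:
(62 - 132)*(-3)³ = -70*(-27) = 1890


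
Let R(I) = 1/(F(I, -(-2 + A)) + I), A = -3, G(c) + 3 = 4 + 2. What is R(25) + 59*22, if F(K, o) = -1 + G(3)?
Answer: 35047/27 ≈ 1298.0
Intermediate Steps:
G(c) = 3 (G(c) = -3 + (4 + 2) = -3 + 6 = 3)
F(K, o) = 2 (F(K, o) = -1 + 3 = 2)
R(I) = 1/(2 + I)
R(25) + 59*22 = 1/(2 + 25) + 59*22 = 1/27 + 1298 = 35047/27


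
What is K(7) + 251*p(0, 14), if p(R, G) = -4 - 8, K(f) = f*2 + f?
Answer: -2991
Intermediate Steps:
K(f) = 3*f (K(f) = 2*f + f = 3*f)
p(R, G) = -12
K(7) + 251*p(0, 14) = 3*7 + 251*(-12) = 21 - 3012 = -2991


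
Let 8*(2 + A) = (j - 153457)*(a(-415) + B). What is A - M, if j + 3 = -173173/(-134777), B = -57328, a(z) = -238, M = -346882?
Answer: 595497310907441/539108 ≈ 1.1046e+9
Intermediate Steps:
j = -231158/134777 (j = -3 - 173173/(-134777) = -3 - 173173*(-1/134777) = -3 + 173173/134777 = -231158/134777 ≈ -1.7151)
A = 595310304046185/539108 (A = -2 + ((-231158/134777 - 153457)*(-238 - 57328))/8 = -2 + (-20682705247/134777*(-57566))/8 = -2 + (1/8)*(1190620610248802/134777) = -2 + 595310305124401/539108 = 595310304046185/539108 ≈ 1.1043e+9)
A - M = 595310304046185/539108 - 1*(-346882) = 595310304046185/539108 + 346882 = 595497310907441/539108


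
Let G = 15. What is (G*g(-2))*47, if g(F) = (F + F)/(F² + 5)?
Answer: -940/3 ≈ -313.33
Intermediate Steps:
g(F) = 2*F/(5 + F²) (g(F) = (2*F)/(5 + F²) = 2*F/(5 + F²))
(G*g(-2))*47 = (15*(2*(-2)/(5 + (-2)²)))*47 = (15*(2*(-2)/(5 + 4)))*47 = (15*(2*(-2)/9))*47 = (15*(2*(-2)*(⅑)))*47 = (15*(-4/9))*47 = -20/3*47 = -940/3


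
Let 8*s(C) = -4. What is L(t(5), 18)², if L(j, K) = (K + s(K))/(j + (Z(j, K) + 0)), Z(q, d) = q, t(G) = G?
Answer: 49/16 ≈ 3.0625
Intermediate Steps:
s(C) = -½ (s(C) = (⅛)*(-4) = -½)
L(j, K) = (-½ + K)/(2*j) (L(j, K) = (K - ½)/(j + (j + 0)) = (-½ + K)/(j + j) = (-½ + K)/((2*j)) = (-½ + K)*(1/(2*j)) = (-½ + K)/(2*j))
L(t(5), 18)² = ((¼)*(-1 + 2*18)/5)² = ((¼)*(⅕)*(-1 + 36))² = ((¼)*(⅕)*35)² = (7/4)² = 49/16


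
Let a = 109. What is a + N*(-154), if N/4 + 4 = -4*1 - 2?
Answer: 6269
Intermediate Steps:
N = -40 (N = -16 + 4*(-4*1 - 2) = -16 + 4*(-4 - 2) = -16 + 4*(-6) = -16 - 24 = -40)
a + N*(-154) = 109 - 40*(-154) = 109 + 6160 = 6269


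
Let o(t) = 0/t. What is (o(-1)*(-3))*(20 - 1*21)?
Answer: 0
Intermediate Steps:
o(t) = 0
(o(-1)*(-3))*(20 - 1*21) = (0*(-3))*(20 - 1*21) = 0*(20 - 21) = 0*(-1) = 0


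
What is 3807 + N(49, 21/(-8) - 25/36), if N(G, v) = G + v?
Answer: 277393/72 ≈ 3852.7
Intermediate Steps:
3807 + N(49, 21/(-8) - 25/36) = 3807 + (49 + (21/(-8) - 25/36)) = 3807 + (49 + (21*(-⅛) - 25*1/36)) = 3807 + (49 + (-21/8 - 25/36)) = 3807 + (49 - 239/72) = 3807 + 3289/72 = 277393/72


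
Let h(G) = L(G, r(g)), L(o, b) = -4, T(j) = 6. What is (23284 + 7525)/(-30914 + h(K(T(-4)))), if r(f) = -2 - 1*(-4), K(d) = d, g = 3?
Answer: -30809/30918 ≈ -0.99647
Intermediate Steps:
r(f) = 2 (r(f) = -2 + 4 = 2)
h(G) = -4
(23284 + 7525)/(-30914 + h(K(T(-4)))) = (23284 + 7525)/(-30914 - 4) = 30809/(-30918) = 30809*(-1/30918) = -30809/30918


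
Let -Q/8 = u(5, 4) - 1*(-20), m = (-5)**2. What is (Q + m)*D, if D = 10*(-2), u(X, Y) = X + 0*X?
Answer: 3500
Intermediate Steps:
u(X, Y) = X (u(X, Y) = X + 0 = X)
D = -20
m = 25
Q = -200 (Q = -8*(5 - 1*(-20)) = -8*(5 + 20) = -8*25 = -200)
(Q + m)*D = (-200 + 25)*(-20) = -175*(-20) = 3500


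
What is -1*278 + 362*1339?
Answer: 484440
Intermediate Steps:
-1*278 + 362*1339 = -278 + 484718 = 484440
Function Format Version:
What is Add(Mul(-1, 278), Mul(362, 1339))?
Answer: 484440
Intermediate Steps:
Add(Mul(-1, 278), Mul(362, 1339)) = Add(-278, 484718) = 484440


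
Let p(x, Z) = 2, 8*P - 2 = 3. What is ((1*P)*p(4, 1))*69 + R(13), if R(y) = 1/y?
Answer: 4489/52 ≈ 86.327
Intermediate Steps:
P = 5/8 (P = ¼ + (⅛)*3 = ¼ + 3/8 = 5/8 ≈ 0.62500)
((1*P)*p(4, 1))*69 + R(13) = ((1*(5/8))*2)*69 + 1/13 = ((5/8)*2)*69 + 1/13 = (5/4)*69 + 1/13 = 345/4 + 1/13 = 4489/52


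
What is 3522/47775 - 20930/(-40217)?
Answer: 380525008/640455725 ≈ 0.59415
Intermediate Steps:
3522/47775 - 20930/(-40217) = 3522*(1/47775) - 20930*(-1/40217) = 1174/15925 + 20930/40217 = 380525008/640455725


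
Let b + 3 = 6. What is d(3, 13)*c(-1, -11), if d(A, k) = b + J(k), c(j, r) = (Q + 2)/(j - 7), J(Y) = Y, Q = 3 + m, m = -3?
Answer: -4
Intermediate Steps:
b = 3 (b = -3 + 6 = 3)
Q = 0 (Q = 3 - 3 = 0)
c(j, r) = 2/(-7 + j) (c(j, r) = (0 + 2)/(j - 7) = 2/(-7 + j))
d(A, k) = 3 + k
d(3, 13)*c(-1, -11) = (3 + 13)*(2/(-7 - 1)) = 16*(2/(-8)) = 16*(2*(-1/8)) = 16*(-1/4) = -4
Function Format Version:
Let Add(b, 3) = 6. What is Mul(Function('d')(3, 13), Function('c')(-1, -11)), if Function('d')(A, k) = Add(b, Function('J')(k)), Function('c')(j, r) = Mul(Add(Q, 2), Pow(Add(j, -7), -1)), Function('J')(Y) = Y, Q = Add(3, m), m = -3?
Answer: -4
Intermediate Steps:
b = 3 (b = Add(-3, 6) = 3)
Q = 0 (Q = Add(3, -3) = 0)
Function('c')(j, r) = Mul(2, Pow(Add(-7, j), -1)) (Function('c')(j, r) = Mul(Add(0, 2), Pow(Add(j, -7), -1)) = Mul(2, Pow(Add(-7, j), -1)))
Function('d')(A, k) = Add(3, k)
Mul(Function('d')(3, 13), Function('c')(-1, -11)) = Mul(Add(3, 13), Mul(2, Pow(Add(-7, -1), -1))) = Mul(16, Mul(2, Pow(-8, -1))) = Mul(16, Mul(2, Rational(-1, 8))) = Mul(16, Rational(-1, 4)) = -4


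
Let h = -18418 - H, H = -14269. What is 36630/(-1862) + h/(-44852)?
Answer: -817601661/41757212 ≈ -19.580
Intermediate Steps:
h = -4149 (h = -18418 - 1*(-14269) = -18418 + 14269 = -4149)
36630/(-1862) + h/(-44852) = 36630/(-1862) - 4149/(-44852) = 36630*(-1/1862) - 4149*(-1/44852) = -18315/931 + 4149/44852 = -817601661/41757212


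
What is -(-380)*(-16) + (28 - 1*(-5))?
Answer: -6047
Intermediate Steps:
-(-380)*(-16) + (28 - 1*(-5)) = -95*64 + (28 + 5) = -6080 + 33 = -6047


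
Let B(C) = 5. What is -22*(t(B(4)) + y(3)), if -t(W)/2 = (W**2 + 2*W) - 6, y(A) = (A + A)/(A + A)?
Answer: 1254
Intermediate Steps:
y(A) = 1 (y(A) = (2*A)/((2*A)) = (2*A)*(1/(2*A)) = 1)
t(W) = 12 - 4*W - 2*W**2 (t(W) = -2*((W**2 + 2*W) - 6) = -2*(-6 + W**2 + 2*W) = 12 - 4*W - 2*W**2)
-22*(t(B(4)) + y(3)) = -22*((12 - 4*5 - 2*5**2) + 1) = -22*((12 - 20 - 2*25) + 1) = -22*((12 - 20 - 50) + 1) = -22*(-58 + 1) = -22*(-57) = 1254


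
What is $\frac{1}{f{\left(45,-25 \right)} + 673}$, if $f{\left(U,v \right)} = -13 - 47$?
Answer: $\frac{1}{613} \approx 0.0016313$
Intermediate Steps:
$f{\left(U,v \right)} = -60$
$\frac{1}{f{\left(45,-25 \right)} + 673} = \frac{1}{-60 + 673} = \frac{1}{613}$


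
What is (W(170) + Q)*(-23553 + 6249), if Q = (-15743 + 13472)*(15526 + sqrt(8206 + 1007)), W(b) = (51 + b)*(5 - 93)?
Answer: 610467712176 + 39297384*sqrt(9213) ≈ 6.1424e+11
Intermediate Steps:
W(b) = -4488 - 88*b (W(b) = (51 + b)*(-88) = -4488 - 88*b)
Q = -35259546 - 2271*sqrt(9213) (Q = -2271*(15526 + sqrt(9213)) = -35259546 - 2271*sqrt(9213) ≈ -3.5478e+7)
(W(170) + Q)*(-23553 + 6249) = ((-4488 - 88*170) + (-35259546 - 2271*sqrt(9213)))*(-23553 + 6249) = ((-4488 - 14960) + (-35259546 - 2271*sqrt(9213)))*(-17304) = (-19448 + (-35259546 - 2271*sqrt(9213)))*(-17304) = (-35278994 - 2271*sqrt(9213))*(-17304) = 610467712176 + 39297384*sqrt(9213)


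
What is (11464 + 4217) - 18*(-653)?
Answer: 27435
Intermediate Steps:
(11464 + 4217) - 18*(-653) = 15681 + 11754 = 27435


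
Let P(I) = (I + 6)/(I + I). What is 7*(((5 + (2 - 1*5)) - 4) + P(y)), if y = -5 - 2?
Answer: -27/2 ≈ -13.500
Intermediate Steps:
y = -7
P(I) = (6 + I)/(2*I) (P(I) = (6 + I)/((2*I)) = (6 + I)*(1/(2*I)) = (6 + I)/(2*I))
7*(((5 + (2 - 1*5)) - 4) + P(y)) = 7*(((5 + (2 - 1*5)) - 4) + (1/2)*(6 - 7)/(-7)) = 7*(((5 + (2 - 5)) - 4) + (1/2)*(-1/7)*(-1)) = 7*(((5 - 3) - 4) + 1/14) = 7*((2 - 4) + 1/14) = 7*(-2 + 1/14) = 7*(-27/14) = -27/2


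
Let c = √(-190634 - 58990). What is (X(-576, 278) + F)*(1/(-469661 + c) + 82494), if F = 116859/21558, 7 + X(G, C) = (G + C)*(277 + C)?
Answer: -21626809655913113915297841/1585100128860370 + 3565511667*I*√6934/792550064430185 ≈ -1.3644e+10 + 0.00037462*I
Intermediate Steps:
c = 6*I*√6934 (c = √(-249624) = 6*I*√6934 ≈ 499.62*I)
X(G, C) = -7 + (277 + C)*(C + G) (X(G, C) = -7 + (G + C)*(277 + C) = -7 + (C + G)*(277 + C) = -7 + (277 + C)*(C + G))
F = 38953/7186 (F = 116859*(1/21558) = 38953/7186 ≈ 5.4207)
(X(-576, 278) + F)*(1/(-469661 + c) + 82494) = ((-7 + 278² + 277*278 + 277*(-576) + 278*(-576)) + 38953/7186)*(1/(-469661 + 6*I*√6934) + 82494) = ((-7 + 77284 + 77006 - 159552 - 160128) + 38953/7186)*(82494 + 1/(-469661 + 6*I*√6934)) = (-165397 + 38953/7186)*(82494 + 1/(-469661 + 6*I*√6934)) = -1188503889*(82494 + 1/(-469661 + 6*I*√6934))/7186 = -49022219909583/3593 - 1188503889/(7186*(-469661 + 6*I*√6934))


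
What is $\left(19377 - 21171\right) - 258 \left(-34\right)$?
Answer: $6978$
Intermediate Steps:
$\left(19377 - 21171\right) - 258 \left(-34\right) = -1794 - -8772 = -1794 + 8772 = 6978$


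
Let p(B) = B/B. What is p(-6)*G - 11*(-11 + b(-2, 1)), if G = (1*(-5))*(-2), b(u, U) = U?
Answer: 120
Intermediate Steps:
p(B) = 1
G = 10 (G = -5*(-2) = 10)
p(-6)*G - 11*(-11 + b(-2, 1)) = 1*10 - 11*(-11 + 1) = 10 - 11*(-10) = 10 + 110 = 120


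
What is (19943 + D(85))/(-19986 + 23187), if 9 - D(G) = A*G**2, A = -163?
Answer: 399209/1067 ≈ 374.14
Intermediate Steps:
D(G) = 9 + 163*G**2 (D(G) = 9 - (-163)*G**2 = 9 + 163*G**2)
(19943 + D(85))/(-19986 + 23187) = (19943 + (9 + 163*85**2))/(-19986 + 23187) = (19943 + (9 + 163*7225))/3201 = (19943 + (9 + 1177675))*(1/3201) = (19943 + 1177684)*(1/3201) = 1197627*(1/3201) = 399209/1067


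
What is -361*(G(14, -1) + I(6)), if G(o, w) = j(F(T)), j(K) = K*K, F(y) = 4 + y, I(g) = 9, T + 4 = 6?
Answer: -16245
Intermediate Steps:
T = 2 (T = -4 + 6 = 2)
j(K) = K²
G(o, w) = 36 (G(o, w) = (4 + 2)² = 6² = 36)
-361*(G(14, -1) + I(6)) = -361*(36 + 9) = -361*45 = -16245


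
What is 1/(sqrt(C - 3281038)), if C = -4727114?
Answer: -I*sqrt(2002038)/4004076 ≈ -0.00035337*I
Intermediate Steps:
1/(sqrt(C - 3281038)) = 1/(sqrt(-4727114 - 3281038)) = 1/(sqrt(-8008152)) = 1/(2*I*sqrt(2002038)) = -I*sqrt(2002038)/4004076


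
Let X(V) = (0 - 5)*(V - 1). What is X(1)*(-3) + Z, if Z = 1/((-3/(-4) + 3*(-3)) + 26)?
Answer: 4/71 ≈ 0.056338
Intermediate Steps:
X(V) = 5 - 5*V (X(V) = -5*(-1 + V) = 5 - 5*V)
Z = 4/71 (Z = 1/((-3*(-¼) - 9) + 26) = 1/((¾ - 9) + 26) = 1/(-33/4 + 26) = 1/(71/4) = 4/71 ≈ 0.056338)
X(1)*(-3) + Z = (5 - 5*1)*(-3) + 4/71 = (5 - 5)*(-3) + 4/71 = 0*(-3) + 4/71 = 0 + 4/71 = 4/71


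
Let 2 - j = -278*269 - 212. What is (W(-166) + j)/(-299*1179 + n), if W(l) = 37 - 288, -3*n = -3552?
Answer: -74745/351337 ≈ -0.21274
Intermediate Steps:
n = 1184 (n = -1/3*(-3552) = 1184)
W(l) = -251
j = 74996 (j = 2 - (-278*269 - 212) = 2 - (-74782 - 212) = 2 - 1*(-74994) = 2 + 74994 = 74996)
(W(-166) + j)/(-299*1179 + n) = (-251 + 74996)/(-299*1179 + 1184) = 74745/(-352521 + 1184) = 74745/(-351337) = 74745*(-1/351337) = -74745/351337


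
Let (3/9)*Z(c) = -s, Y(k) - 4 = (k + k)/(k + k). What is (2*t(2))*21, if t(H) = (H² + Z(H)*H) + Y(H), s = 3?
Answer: -378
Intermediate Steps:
Y(k) = 5 (Y(k) = 4 + (k + k)/(k + k) = 4 + (2*k)/((2*k)) = 4 + (2*k)*(1/(2*k)) = 4 + 1 = 5)
Z(c) = -9 (Z(c) = 3*(-1*3) = 3*(-3) = -9)
t(H) = 5 + H² - 9*H (t(H) = (H² - 9*H) + 5 = 5 + H² - 9*H)
(2*t(2))*21 = (2*(5 + 2² - 9*2))*21 = (2*(5 + 4 - 18))*21 = (2*(-9))*21 = -18*21 = -378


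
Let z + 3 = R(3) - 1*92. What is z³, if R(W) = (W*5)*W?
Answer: -125000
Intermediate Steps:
R(W) = 5*W² (R(W) = (5*W)*W = 5*W²)
z = -50 (z = -3 + (5*3² - 1*92) = -3 + (5*9 - 92) = -3 + (45 - 92) = -3 - 47 = -50)
z³ = (-50)³ = -125000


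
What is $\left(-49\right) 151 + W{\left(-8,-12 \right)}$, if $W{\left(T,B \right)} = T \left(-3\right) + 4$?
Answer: $-7371$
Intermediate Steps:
$W{\left(T,B \right)} = 4 - 3 T$ ($W{\left(T,B \right)} = - 3 T + 4 = 4 - 3 T$)
$\left(-49\right) 151 + W{\left(-8,-12 \right)} = \left(-49\right) 151 + \left(4 - -24\right) = -7399 + \left(4 + 24\right) = -7399 + 28 = -7371$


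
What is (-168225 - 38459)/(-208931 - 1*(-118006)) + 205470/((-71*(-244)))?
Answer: 11131476683/787592350 ≈ 14.134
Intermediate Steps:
(-168225 - 38459)/(-208931 - 1*(-118006)) + 205470/((-71*(-244))) = -206684/(-208931 + 118006) + 205470/17324 = -206684/(-90925) + 205470*(1/17324) = -206684*(-1/90925) + 102735/8662 = 206684/90925 + 102735/8662 = 11131476683/787592350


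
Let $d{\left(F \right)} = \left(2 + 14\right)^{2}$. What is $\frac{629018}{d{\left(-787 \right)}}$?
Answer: $\frac{314509}{128} \approx 2457.1$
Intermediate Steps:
$d{\left(F \right)} = 256$ ($d{\left(F \right)} = 16^{2} = 256$)
$\frac{629018}{d{\left(-787 \right)}} = \frac{629018}{256} = 629018 \cdot \frac{1}{256} = \frac{314509}{128}$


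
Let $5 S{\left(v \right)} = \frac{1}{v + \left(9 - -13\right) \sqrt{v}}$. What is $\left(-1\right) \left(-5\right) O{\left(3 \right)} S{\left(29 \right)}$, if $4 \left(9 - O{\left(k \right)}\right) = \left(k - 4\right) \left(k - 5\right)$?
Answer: $- \frac{17}{910} + \frac{187 \sqrt{29}}{13195} \approx 0.057637$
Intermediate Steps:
$O{\left(k \right)} = 9 - \frac{\left(-5 + k\right) \left(-4 + k\right)}{4}$ ($O{\left(k \right)} = 9 - \frac{\left(k - 4\right) \left(k - 5\right)}{4} = 9 - \frac{\left(-4 + k\right) \left(-5 + k\right)}{4} = 9 - \frac{\left(-5 + k\right) \left(-4 + k\right)}{4}$)
$S{\left(v \right)} = \frac{1}{5 \left(v + 22 \sqrt{v}\right)}$ ($S{\left(v \right)} = \frac{1}{5 \left(v + \left(9 - -13\right) \sqrt{v}\right)} = \frac{1}{5 \left(v + \left(9 + 13\right) \sqrt{v}\right)} = \frac{1}{5 \left(v + 22 \sqrt{v}\right)}$)
$\left(-1\right) \left(-5\right) O{\left(3 \right)} S{\left(29 \right)} = \left(-1\right) \left(-5\right) \left(4 - \frac{3^{2}}{4} + \frac{9}{4} \cdot 3\right) \frac{1}{5 \left(29 + 22 \sqrt{29}\right)} = 5 \left(4 - \frac{9}{4} + \frac{27}{4}\right) \frac{1}{5 \left(29 + 22 \sqrt{29}\right)} = 5 \cdot \frac{17}{2} \frac{1}{5 \left(29 + 22 \sqrt{29}\right)} = \frac{85 \frac{1}{5 \left(29 + 22 \sqrt{29}\right)}}{2} = \frac{17}{2 \left(29 + 22 \sqrt{29}\right)}$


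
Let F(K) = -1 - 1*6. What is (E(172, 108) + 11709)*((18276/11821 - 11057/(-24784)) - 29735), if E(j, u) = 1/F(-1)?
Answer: -356982571999553679/1025400824 ≈ -3.4814e+8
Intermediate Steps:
F(K) = -7 (F(K) = -1 - 6 = -7)
E(j, u) = -⅐ (E(j, u) = 1/(-7) = -⅐)
(E(172, 108) + 11709)*((18276/11821 - 11057/(-24784)) - 29735) = (-⅐ + 11709)*((18276/11821 - 11057/(-24784)) - 29735) = 81962*((18276*(1/11821) - 11057*(-1/24784)) - 29735)/7 = 81962*((18276/11821 + 11057/24784) - 29735)/7 = 81962*(583657181/292971664 - 29735)/7 = (81962/7)*(-8710928771859/292971664) = -356982571999553679/1025400824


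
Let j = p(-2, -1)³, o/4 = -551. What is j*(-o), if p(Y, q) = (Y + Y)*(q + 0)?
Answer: 141056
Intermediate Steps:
p(Y, q) = 2*Y*q (p(Y, q) = (2*Y)*q = 2*Y*q)
o = -2204 (o = 4*(-551) = -2204)
j = 64 (j = (2*(-2)*(-1))³ = 4³ = 64)
j*(-o) = 64*(-1*(-2204)) = 64*2204 = 141056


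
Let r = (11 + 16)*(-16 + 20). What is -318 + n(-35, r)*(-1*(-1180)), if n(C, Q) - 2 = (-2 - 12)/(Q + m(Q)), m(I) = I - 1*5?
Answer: 414342/211 ≈ 1963.7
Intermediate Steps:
m(I) = -5 + I (m(I) = I - 5 = -5 + I)
r = 108 (r = 27*4 = 108)
n(C, Q) = 2 - 14/(-5 + 2*Q) (n(C, Q) = 2 + (-2 - 12)/(Q + (-5 + Q)) = 2 - 14/(-5 + 2*Q))
-318 + n(-35, r)*(-1*(-1180)) = -318 + (4*(-6 + 108)/(-5 + 2*108))*(-1*(-1180)) = -318 + (4*102/(-5 + 216))*1180 = -318 + (4*102/211)*1180 = -318 + (4*(1/211)*102)*1180 = -318 + (408/211)*1180 = -318 + 481440/211 = 414342/211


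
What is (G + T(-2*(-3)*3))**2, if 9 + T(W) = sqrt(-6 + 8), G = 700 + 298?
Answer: (989 + sqrt(2))**2 ≈ 9.8092e+5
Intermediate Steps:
G = 998
T(W) = -9 + sqrt(2) (T(W) = -9 + sqrt(-6 + 8) = -9 + sqrt(2))
(G + T(-2*(-3)*3))**2 = (998 + (-9 + sqrt(2)))**2 = (989 + sqrt(2))**2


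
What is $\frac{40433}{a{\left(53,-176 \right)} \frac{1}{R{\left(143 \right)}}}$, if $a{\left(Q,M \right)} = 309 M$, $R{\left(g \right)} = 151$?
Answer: $- \frac{6105383}{54384} \approx -112.26$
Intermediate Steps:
$\frac{40433}{a{\left(53,-176 \right)} \frac{1}{R{\left(143 \right)}}} = \frac{40433}{309 \left(-176\right) \frac{1}{151}} = \frac{40433}{\left(-54384\right) \frac{1}{151}} = \frac{40433}{- \frac{54384}{151}} = 40433 \left(- \frac{151}{54384}\right) = - \frac{6105383}{54384}$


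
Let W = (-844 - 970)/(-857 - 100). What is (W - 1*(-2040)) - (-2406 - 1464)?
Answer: 5657684/957 ≈ 5911.9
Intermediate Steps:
W = 1814/957 (W = -1814/(-957) = -1814*(-1/957) = 1814/957 ≈ 1.8955)
(W - 1*(-2040)) - (-2406 - 1464) = (1814/957 - 1*(-2040)) - (-2406 - 1464) = (1814/957 + 2040) - 1*(-3870) = 1954094/957 + 3870 = 5657684/957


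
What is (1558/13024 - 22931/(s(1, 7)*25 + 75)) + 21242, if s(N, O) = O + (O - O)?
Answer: 17216422039/814000 ≈ 21150.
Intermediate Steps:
s(N, O) = O (s(N, O) = O + 0 = O)
(1558/13024 - 22931/(s(1, 7)*25 + 75)) + 21242 = (1558/13024 - 22931/(7*25 + 75)) + 21242 = (1558*(1/13024) - 22931/(175 + 75)) + 21242 = (779/6512 - 22931/250) + 21242 = -74565961/814000 + 21242 = 17216422039/814000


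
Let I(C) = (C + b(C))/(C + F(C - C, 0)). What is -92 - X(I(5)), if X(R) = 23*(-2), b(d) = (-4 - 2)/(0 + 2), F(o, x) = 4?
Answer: -46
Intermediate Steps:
b(d) = -3 (b(d) = -6/2 = -6*½ = -3)
I(C) = (-3 + C)/(4 + C) (I(C) = (C - 3)/(C + 4) = (-3 + C)/(4 + C))
X(R) = -46
-92 - X(I(5)) = -92 - 1*(-46) = -92 + 46 = -46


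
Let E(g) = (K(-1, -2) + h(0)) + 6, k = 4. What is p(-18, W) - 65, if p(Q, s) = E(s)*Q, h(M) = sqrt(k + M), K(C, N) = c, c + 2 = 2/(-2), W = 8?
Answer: -155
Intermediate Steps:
c = -3 (c = -2 + 2/(-2) = -2 + 2*(-1/2) = -2 - 1 = -3)
K(C, N) = -3
h(M) = sqrt(4 + M)
E(g) = 5 (E(g) = (-3 + sqrt(4 + 0)) + 6 = (-3 + sqrt(4)) + 6 = (-3 + 2) + 6 = -1 + 6 = 5)
p(Q, s) = 5*Q
p(-18, W) - 65 = 5*(-18) - 65 = -90 - 65 = -155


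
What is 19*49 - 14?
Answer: 917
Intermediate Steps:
19*49 - 14 = 931 - 14 = 917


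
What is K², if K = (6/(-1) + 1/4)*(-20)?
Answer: 13225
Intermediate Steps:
K = 115 (K = (6*(-1) + 1*(¼))*(-20) = (-6 + ¼)*(-20) = -23/4*(-20) = 115)
K² = 115² = 13225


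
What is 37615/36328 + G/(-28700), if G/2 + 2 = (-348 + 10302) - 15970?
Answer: 379198577/260653400 ≈ 1.4548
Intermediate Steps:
G = -12036 (G = -4 + 2*((-348 + 10302) - 15970) = -4 + 2*(9954 - 15970) = -4 + 2*(-6016) = -4 - 12032 = -12036)
37615/36328 + G/(-28700) = 37615/36328 - 12036/(-28700) = 37615*(1/36328) - 12036*(-1/28700) = 37615/36328 + 3009/7175 = 379198577/260653400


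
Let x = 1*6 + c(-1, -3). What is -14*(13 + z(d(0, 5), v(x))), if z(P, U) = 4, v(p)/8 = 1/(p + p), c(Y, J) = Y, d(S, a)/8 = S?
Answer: -238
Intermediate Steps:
d(S, a) = 8*S
x = 5 (x = 1*6 - 1 = 6 - 1 = 5)
v(p) = 4/p (v(p) = 8/(p + p) = 8/((2*p)) = 8*(1/(2*p)) = 4/p)
-14*(13 + z(d(0, 5), v(x))) = -14*(13 + 4) = -14*17 = -238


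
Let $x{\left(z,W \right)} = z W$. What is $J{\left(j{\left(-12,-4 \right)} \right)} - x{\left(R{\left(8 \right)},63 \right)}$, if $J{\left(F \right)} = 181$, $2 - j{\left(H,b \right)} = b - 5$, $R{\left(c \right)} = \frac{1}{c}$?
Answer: $\frac{1385}{8} \approx 173.13$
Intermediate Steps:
$j{\left(H,b \right)} = 7 - b$ ($j{\left(H,b \right)} = 2 - \left(b - 5\right) = 2 - \left(-5 + b\right) = 7 - b$)
$x{\left(z,W \right)} = W z$
$J{\left(j{\left(-12,-4 \right)} \right)} - x{\left(R{\left(8 \right)},63 \right)} = 181 - \frac{63}{8} = \frac{1385}{8}$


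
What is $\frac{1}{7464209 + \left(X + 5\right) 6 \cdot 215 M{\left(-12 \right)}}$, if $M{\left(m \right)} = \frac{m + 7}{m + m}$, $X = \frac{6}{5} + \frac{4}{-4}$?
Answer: $\frac{2}{14931213} \approx 1.3395 \cdot 10^{-7}$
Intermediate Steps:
$X = \frac{1}{5}$ ($X = 6 \cdot \frac{1}{5} + 4 \left(- \frac{1}{4}\right) = \frac{6}{5} - 1 = \frac{1}{5} \approx 0.2$)
$M{\left(m \right)} = \frac{7 + m}{2 m}$
$\frac{1}{7464209 + \left(X + 5\right) 6 \cdot 215 M{\left(-12 \right)}} = \frac{1}{7464209 + \left(\frac{1}{5} + 5\right) 6 \cdot 215 \frac{7 - 12}{2 \left(-12\right)}} = \frac{1}{7464209 + \frac{26}{5} \cdot 6 \cdot 215 \cdot \frac{1}{2} \left(- \frac{1}{12}\right) \left(-5\right)} = \frac{1}{7464209 + \frac{156}{5} \cdot 215 \cdot \frac{5}{24}} = \frac{1}{7464209 + 6708 \cdot \frac{5}{24}} = \frac{1}{7464209 + \frac{2795}{2}} = \frac{1}{\frac{14931213}{2}} = \frac{2}{14931213}$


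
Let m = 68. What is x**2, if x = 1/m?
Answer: 1/4624 ≈ 0.00021626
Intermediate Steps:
x = 1/68 ≈ 0.014706
x**2 = (1/68)**2 = 1/4624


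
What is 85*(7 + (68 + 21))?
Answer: 8160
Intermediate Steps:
85*(7 + (68 + 21)) = 85*(7 + 89) = 85*96 = 8160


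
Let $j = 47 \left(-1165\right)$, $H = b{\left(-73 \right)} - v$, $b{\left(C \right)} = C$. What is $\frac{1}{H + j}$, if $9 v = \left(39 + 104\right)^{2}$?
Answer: $- \frac{9}{513901} \approx -1.7513 \cdot 10^{-5}$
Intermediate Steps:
$v = \frac{20449}{9}$ ($v = \frac{\left(39 + 104\right)^{2}}{9} = \frac{143^{2}}{9} = \frac{1}{9} \cdot 20449 = \frac{20449}{9} \approx 2272.1$)
$H = - \frac{21106}{9}$ ($H = -73 - \frac{20449}{9} = - \frac{21106}{9} \approx -2345.1$)
$j = -54755$
$\frac{1}{H + j} = \frac{1}{- \frac{21106}{9} - 54755} = \frac{1}{- \frac{513901}{9}} = - \frac{9}{513901}$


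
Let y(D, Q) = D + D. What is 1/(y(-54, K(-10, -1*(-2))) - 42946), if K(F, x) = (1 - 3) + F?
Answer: -1/43054 ≈ -2.3227e-5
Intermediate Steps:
K(F, x) = -2 + F
y(D, Q) = 2*D
1/(y(-54, K(-10, -1*(-2))) - 42946) = 1/(2*(-54) - 42946) = 1/(-108 - 42946) = 1/(-43054) = -1/43054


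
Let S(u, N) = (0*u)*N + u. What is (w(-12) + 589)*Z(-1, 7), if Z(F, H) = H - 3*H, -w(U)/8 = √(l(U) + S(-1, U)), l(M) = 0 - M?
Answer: -8246 + 112*√11 ≈ -7874.5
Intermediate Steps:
S(u, N) = u (S(u, N) = 0*N + u = 0 + u = u)
l(M) = -M
w(U) = -8*√(-1 - U) (w(U) = -8*√(-U - 1) = -8*√(-1 - U))
Z(F, H) = -2*H
(w(-12) + 589)*Z(-1, 7) = (-8*√(-1 - 1*(-12)) + 589)*(-2*7) = (-8*√(-1 + 12) + 589)*(-14) = (-8*√11 + 589)*(-14) = (589 - 8*√11)*(-14) = -8246 + 112*√11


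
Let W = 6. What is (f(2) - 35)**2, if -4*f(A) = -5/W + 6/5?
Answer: 17732521/14400 ≈ 1231.4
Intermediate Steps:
f(A) = -11/120 (f(A) = -(-5/6 + 6/5)/4 = -1/4*11/30 = -11/120)
(f(2) - 35)**2 = (-11/120 - 35)**2 = (-4211/120)**2 = 17732521/14400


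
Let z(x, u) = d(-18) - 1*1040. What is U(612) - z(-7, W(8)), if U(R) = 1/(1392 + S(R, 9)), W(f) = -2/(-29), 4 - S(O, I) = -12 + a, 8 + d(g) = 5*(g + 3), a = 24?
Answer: 1554233/1384 ≈ 1123.0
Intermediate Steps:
d(g) = 7 + 5*g (d(g) = -8 + 5*(g + 3) = -8 + 5*(3 + g) = -8 + (15 + 5*g) = 7 + 5*g)
S(O, I) = -8 (S(O, I) = 4 - (-12 + 24) = 4 - 1*12 = 4 - 12 = -8)
W(f) = 2/29 (W(f) = -2*(-1/29) = 2/29)
z(x, u) = -1123 (z(x, u) = (7 + 5*(-18)) - 1*1040 = (7 - 90) - 1040 = -83 - 1040 = -1123)
U(R) = 1/1384 (U(R) = 1/(1392 - 8) = 1/1384)
U(612) - z(-7, W(8)) = 1/1384 - 1*(-1123) = 1/1384 + 1123 = 1554233/1384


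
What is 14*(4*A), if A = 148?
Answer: 8288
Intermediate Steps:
14*(4*A) = 14*(4*148) = 14*592 = 8288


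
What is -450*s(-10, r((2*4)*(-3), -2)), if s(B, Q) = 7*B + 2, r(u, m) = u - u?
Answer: 30600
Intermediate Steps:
r(u, m) = 0
s(B, Q) = 2 + 7*B
-450*s(-10, r((2*4)*(-3), -2)) = -450*(2 + 7*(-10)) = -450*(2 - 70) = -450*(-68) = 30600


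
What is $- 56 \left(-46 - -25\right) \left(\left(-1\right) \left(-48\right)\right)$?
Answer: $56448$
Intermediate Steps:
$- 56 \left(-46 - -25\right) \left(\left(-1\right) \left(-48\right)\right) = - 56 \left(-46 + 25\right) 48 = \left(-56\right) \left(-21\right) 48 = 1176 \cdot 48 = 56448$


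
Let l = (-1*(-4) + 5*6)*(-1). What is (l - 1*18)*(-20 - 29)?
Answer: 2548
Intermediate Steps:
l = -34 (l = (4 + 30)*(-1) = 34*(-1) = -34)
(l - 1*18)*(-20 - 29) = (-34 - 1*18)*(-20 - 29) = (-34 - 18)*(-49) = -52*(-49) = 2548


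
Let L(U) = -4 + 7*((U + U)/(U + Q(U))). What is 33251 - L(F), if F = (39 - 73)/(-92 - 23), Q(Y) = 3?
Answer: 12603169/379 ≈ 33254.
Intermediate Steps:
F = 34/115 (F = -34/(-115) = -34*(-1/115) = 34/115 ≈ 0.29565)
L(U) = -4 + 14*U/(3 + U) (L(U) = -4 + 7*((U + U)/(U + 3)) = -4 + 7*((2*U)/(3 + U)) = -4 + 7*(2*U/(3 + U)) = -4 + 14*U/(3 + U))
33251 - L(F) = 33251 - 2*(-6 + 5*(34/115))/(3 + 34/115) = 33251 - 2*(-6 + 34/23)/379/115 = 33251 - 2*115*(-104)/(379*23) = 33251 - 1*(-1040/379) = 33251 + 1040/379 = 12603169/379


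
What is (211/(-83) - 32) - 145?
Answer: -14902/83 ≈ -179.54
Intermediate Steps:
(211/(-83) - 32) - 145 = (211*(-1/83) - 32) - 145 = (-211/83 - 32) - 145 = -2867/83 - 145 = -14902/83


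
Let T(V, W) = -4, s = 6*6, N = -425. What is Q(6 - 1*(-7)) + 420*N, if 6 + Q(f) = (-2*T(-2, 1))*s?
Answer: -178218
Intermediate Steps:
s = 36
Q(f) = 282 (Q(f) = -6 - 2*(-4)*36 = -6 + 8*36 = -6 + 288 = 282)
Q(6 - 1*(-7)) + 420*N = 282 + 420*(-425) = 282 - 178500 = -178218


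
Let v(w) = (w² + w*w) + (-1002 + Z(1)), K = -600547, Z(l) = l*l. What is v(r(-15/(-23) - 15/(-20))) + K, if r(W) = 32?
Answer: -599500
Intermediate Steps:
Z(l) = l²
v(w) = -1001 + 2*w² (v(w) = (w² + w*w) + (-1002 + 1²) = (w² + w²) + (-1002 + 1) = 2*w² - 1001 = -1001 + 2*w²)
v(r(-15/(-23) - 15/(-20))) + K = (-1001 + 2*32²) - 600547 = (-1001 + 2*1024) - 600547 = (-1001 + 2048) - 600547 = 1047 - 600547 = -599500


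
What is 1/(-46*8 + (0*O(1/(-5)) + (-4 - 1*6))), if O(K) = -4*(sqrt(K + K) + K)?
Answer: -1/378 ≈ -0.0026455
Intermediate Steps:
O(K) = -4*K - 4*sqrt(2)*sqrt(K) (O(K) = -4*(sqrt(2*K) + K) = -4*(sqrt(2)*sqrt(K) + K) = -4*(K + sqrt(2)*sqrt(K)) = -4*K - 4*sqrt(2)*sqrt(K))
1/(-46*8 + (0*O(1/(-5)) + (-4 - 1*6))) = 1/(-46*8 + (0*(-4/(-5) - 4*sqrt(2)*sqrt(1/(-5))) + (-4 - 1*6))) = 1/(-368 + (0*(-4*(-1/5) - 4*sqrt(2)*sqrt(-1/5)) + (-4 - 6))) = 1/(-368 + (0*(4/5 - 4*sqrt(2)*I*sqrt(5)/5) - 10)) = 1/(-368 + (0*(4/5 - 4*I*sqrt(10)/5) - 10)) = 1/(-368 + (0 - 10)) = 1/(-368 - 10) = 1/(-378) = -1/378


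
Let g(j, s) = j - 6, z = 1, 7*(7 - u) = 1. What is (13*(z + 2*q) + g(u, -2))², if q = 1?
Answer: 77841/49 ≈ 1588.6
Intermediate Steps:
u = 48/7 (u = 7 - ⅐*1 = 7 - ⅐ = 48/7 ≈ 6.8571)
g(j, s) = -6 + j
(13*(z + 2*q) + g(u, -2))² = (13*(1 + 2*1) + (-6 + 48/7))² = (13*(1 + 2) + 6/7)² = (13*3 + 6/7)² = (39 + 6/7)² = (279/7)² = 77841/49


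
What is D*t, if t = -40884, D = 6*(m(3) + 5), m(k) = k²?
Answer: -3434256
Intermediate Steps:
D = 84 (D = 6*(3² + 5) = 6*(9 + 5) = 6*14 = 84)
D*t = 84*(-40884) = -3434256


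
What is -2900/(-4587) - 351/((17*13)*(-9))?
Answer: 63061/77979 ≈ 0.80869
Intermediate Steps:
-2900/(-4587) - 351/((17*13)*(-9)) = -2900*(-1/4587) - 351/(221*(-9)) = 2900/4587 - 351/(-1989) = 2900/4587 - 351*(-1/1989) = 2900/4587 + 3/17 = 63061/77979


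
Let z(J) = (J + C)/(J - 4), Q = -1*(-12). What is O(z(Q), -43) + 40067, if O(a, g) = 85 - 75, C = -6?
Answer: 40077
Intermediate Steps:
Q = 12
z(J) = (-6 + J)/(-4 + J) (z(J) = (J - 6)/(J - 4) = (-6 + J)/(-4 + J))
O(a, g) = 10
O(z(Q), -43) + 40067 = 10 + 40067 = 40077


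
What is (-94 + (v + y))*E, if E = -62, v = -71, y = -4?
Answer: 10478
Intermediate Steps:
(-94 + (v + y))*E = (-94 + (-71 - 4))*(-62) = (-94 - 75)*(-62) = -169*(-62) = 10478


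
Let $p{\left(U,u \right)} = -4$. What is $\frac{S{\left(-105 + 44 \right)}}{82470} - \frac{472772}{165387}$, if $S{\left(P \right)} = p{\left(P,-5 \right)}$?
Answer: $- \frac{2166120466}{757748105} \approx -2.8586$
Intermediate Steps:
$S{\left(P \right)} = -4$
$\frac{S{\left(-105 + 44 \right)}}{82470} - \frac{472772}{165387} = - \frac{4}{82470} - \frac{472772}{165387} = \left(-4\right) \frac{1}{82470} - \frac{472772}{165387} = - \frac{2}{41235} - \frac{472772}{165387} = - \frac{2166120466}{757748105}$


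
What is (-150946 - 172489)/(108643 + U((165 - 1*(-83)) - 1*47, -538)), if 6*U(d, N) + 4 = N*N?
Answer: -323435/156883 ≈ -2.0616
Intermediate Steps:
U(d, N) = -2/3 + N**2/6 (U(d, N) = -2/3 + (N*N)/6 = -2/3 + N**2/6)
(-150946 - 172489)/(108643 + U((165 - 1*(-83)) - 1*47, -538)) = (-150946 - 172489)/(108643 + (-2/3 + (1/6)*(-538)**2)) = -323435/(108643 + (-2/3 + (1/6)*289444)) = -323435/(108643 + (-2/3 + 144722/3)) = -323435/(108643 + 48240) = -323435/156883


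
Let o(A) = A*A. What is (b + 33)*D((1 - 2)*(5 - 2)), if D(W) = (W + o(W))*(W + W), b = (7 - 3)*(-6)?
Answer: -324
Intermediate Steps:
o(A) = A²
b = -24 (b = 4*(-6) = -24)
D(W) = 2*W*(W + W²) (D(W) = (W + W²)*(W + W) = (W + W²)*(2*W) = 2*W*(W + W²))
(b + 33)*D((1 - 2)*(5 - 2)) = (-24 + 33)*(2*((1 - 2)*(5 - 2))²*(1 + (1 - 2)*(5 - 2))) = 9*(2*(-1*3)²*(1 - 1*3)) = 9*(2*(-3)²*(1 - 3)) = 9*(2*9*(-2)) = 9*(-36) = -324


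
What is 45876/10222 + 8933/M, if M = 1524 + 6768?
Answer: 235858459/42380412 ≈ 5.5653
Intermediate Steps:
M = 8292
45876/10222 + 8933/M = 45876/10222 + 8933/8292 = 45876*(1/10222) + 8933*(1/8292) = 22938/5111 + 8933/8292 = 235858459/42380412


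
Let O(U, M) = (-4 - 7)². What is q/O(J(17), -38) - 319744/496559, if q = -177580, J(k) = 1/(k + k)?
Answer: -88217636244/60083639 ≈ -1468.2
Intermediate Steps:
J(k) = 1/(2*k)
O(U, M) = 121 (O(U, M) = (-11)² = 121)
q/O(J(17), -38) - 319744/496559 = -177580/121 - 319744/496559 = -88217636244/60083639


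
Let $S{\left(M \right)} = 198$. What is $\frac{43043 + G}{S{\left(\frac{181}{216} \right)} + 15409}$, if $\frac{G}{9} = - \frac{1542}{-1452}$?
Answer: $\frac{10418719}{3776894} \approx 2.7585$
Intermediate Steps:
$G = \frac{2313}{242}$ ($G = 9 \left(- \frac{1542}{-1452}\right) = 9 \left(\left(-1542\right) \left(- \frac{1}{1452}\right)\right) = 9 \cdot \frac{257}{242} = \frac{2313}{242} \approx 9.5578$)
$\frac{43043 + G}{S{\left(\frac{181}{216} \right)} + 15409} = \frac{43043 + \frac{2313}{242}}{198 + 15409} = \frac{10418719}{242 \cdot 15607} = \frac{10418719}{242} \cdot \frac{1}{15607} = \frac{10418719}{3776894}$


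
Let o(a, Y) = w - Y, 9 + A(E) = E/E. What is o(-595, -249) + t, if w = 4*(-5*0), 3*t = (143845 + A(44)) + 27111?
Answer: 171695/3 ≈ 57232.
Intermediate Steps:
A(E) = -8 (A(E) = -9 + E/E = -9 + 1 = -8)
t = 170948/3 (t = ((143845 - 8) + 27111)/3 = (143837 + 27111)/3 = (1/3)*170948 = 170948/3 ≈ 56983.)
w = 0 (w = 4*0 = 0)
o(a, Y) = -Y (o(a, Y) = 0 - Y = -Y)
o(-595, -249) + t = -1*(-249) + 170948/3 = 249 + 170948/3 = 171695/3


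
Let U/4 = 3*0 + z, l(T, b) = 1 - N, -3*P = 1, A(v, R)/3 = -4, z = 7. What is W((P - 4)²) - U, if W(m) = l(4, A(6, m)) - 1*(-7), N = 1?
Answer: -21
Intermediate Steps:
A(v, R) = -12 (A(v, R) = 3*(-4) = -12)
P = -⅓ (P = -⅓*1 = -⅓ ≈ -0.33333)
l(T, b) = 0 (l(T, b) = 1 - 1*1 = 1 - 1 = 0)
U = 28 (U = 4*(3*0 + 7) = 4*(0 + 7) = 4*7 = 28)
W(m) = 7 (W(m) = 0 - 1*(-7) = 0 + 7 = 7)
W((P - 4)²) - U = 7 - 1*28 = 7 - 28 = -21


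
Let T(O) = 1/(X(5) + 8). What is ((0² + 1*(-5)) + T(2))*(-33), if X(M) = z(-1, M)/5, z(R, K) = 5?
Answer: 484/3 ≈ 161.33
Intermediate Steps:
X(M) = 1 (X(M) = 5/5 = 5*(⅕) = 1)
T(O) = ⅑ (T(O) = 1/(1 + 8) = 1/9 = ⅑)
((0² + 1*(-5)) + T(2))*(-33) = ((0² + 1*(-5)) + ⅑)*(-33) = ((0 - 5) + ⅑)*(-33) = (-5 + ⅑)*(-33) = -44/9*(-33) = 484/3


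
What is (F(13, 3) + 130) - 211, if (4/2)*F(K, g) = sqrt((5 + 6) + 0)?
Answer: -81 + sqrt(11)/2 ≈ -79.342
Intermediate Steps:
F(K, g) = sqrt(11)/2 (F(K, g) = sqrt((5 + 6) + 0)/2 = sqrt(11 + 0)/2 = sqrt(11)/2)
(F(13, 3) + 130) - 211 = (sqrt(11)/2 + 130) - 211 = (130 + sqrt(11)/2) - 211 = -81 + sqrt(11)/2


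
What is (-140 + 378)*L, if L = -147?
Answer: -34986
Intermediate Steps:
(-140 + 378)*L = (-140 + 378)*(-147) = 238*(-147) = -34986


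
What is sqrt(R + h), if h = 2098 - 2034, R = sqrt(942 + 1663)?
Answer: sqrt(64 + sqrt(2605)) ≈ 10.726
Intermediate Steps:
R = sqrt(2605) ≈ 51.039
h = 64
sqrt(R + h) = sqrt(sqrt(2605) + 64) = sqrt(64 + sqrt(2605))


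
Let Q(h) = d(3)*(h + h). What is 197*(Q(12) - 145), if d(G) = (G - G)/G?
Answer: -28565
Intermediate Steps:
d(G) = 0 (d(G) = 0/G = 0)
Q(h) = 0 (Q(h) = 0*(h + h) = 0*(2*h) = 0)
197*(Q(12) - 145) = 197*(0 - 145) = 197*(-145) = -28565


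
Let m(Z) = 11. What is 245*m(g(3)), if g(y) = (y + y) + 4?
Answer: 2695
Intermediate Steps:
g(y) = 4 + 2*y (g(y) = 2*y + 4 = 4 + 2*y)
245*m(g(3)) = 245*11 = 2695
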